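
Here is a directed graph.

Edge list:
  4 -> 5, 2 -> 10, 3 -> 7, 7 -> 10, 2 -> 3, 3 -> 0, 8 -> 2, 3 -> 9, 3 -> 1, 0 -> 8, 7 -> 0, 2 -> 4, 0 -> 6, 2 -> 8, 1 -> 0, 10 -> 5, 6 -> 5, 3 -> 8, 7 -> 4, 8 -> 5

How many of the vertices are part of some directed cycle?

6

A vertex is on a directed cycle iff it belongs to a strongly connected component of size ≥ 2 (or has a self-loop).
The vertices on cycles are {0, 1, 2, 3, 7, 8} — 6 in total.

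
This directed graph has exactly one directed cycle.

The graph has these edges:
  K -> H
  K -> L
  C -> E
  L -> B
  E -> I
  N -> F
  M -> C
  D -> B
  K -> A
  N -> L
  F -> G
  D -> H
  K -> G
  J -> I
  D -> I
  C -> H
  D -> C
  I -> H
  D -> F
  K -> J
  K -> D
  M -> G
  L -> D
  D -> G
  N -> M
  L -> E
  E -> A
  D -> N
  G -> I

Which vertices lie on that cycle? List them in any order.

D, L, N

DFS with gray/black marking from D:
D gray
  N gray
    L gray
      L→D: D is gray → back edge
Back edge closes the cycle D → N → L → D; its vertices are {D, L, N}.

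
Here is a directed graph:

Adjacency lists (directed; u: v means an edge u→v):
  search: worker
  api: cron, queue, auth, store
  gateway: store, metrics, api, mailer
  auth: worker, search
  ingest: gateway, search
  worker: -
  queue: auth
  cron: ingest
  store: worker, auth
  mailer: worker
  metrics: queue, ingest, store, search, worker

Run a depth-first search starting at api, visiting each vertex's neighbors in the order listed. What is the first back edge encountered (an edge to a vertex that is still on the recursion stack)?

DFS from api (visiting each vertex's neighbors in the order listed); mark gray on enter, black on exit:
api gray
  cron gray
    ingest gray
      gateway gray
        store gray
          worker gray
          worker black
          auth gray
            auth→worker: worker black — skip
            search gray
              search→worker: worker black — skip
            search black
          auth black
        store black
        metrics gray
          queue gray
            queue→auth: auth black — skip
          queue black
          metrics→ingest: ingest is gray → back edge
First back edge: metrics → ingest.

metrics->ingest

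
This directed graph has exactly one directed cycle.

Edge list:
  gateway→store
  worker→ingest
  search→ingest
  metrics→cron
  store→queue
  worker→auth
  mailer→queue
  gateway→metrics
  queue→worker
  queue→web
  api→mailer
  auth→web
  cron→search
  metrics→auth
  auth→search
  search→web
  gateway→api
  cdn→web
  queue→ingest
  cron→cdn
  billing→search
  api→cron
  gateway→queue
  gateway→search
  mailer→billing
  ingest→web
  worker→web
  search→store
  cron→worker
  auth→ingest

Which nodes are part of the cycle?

DFS with gray/black marking from queue:
queue gray
  worker gray
    web gray
    web black
    ingest gray
      ingest→web: web black — skip
    ingest black
    auth gray
      auth→ingest: ingest black — skip
      auth→web: web black — skip
      search gray
        search→ingest: ingest black — skip
        search→web: web black — skip
        store gray
          store→queue: queue is gray → back edge
Back edge closes the cycle queue → worker → auth → search → store → queue; its vertices are {auth, queue, store, search, worker}.

auth, queue, store, search, worker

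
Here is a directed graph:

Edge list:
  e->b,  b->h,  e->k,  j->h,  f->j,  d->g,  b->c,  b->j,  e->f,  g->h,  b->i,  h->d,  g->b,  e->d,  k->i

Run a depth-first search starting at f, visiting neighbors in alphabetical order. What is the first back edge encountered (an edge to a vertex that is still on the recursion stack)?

b->h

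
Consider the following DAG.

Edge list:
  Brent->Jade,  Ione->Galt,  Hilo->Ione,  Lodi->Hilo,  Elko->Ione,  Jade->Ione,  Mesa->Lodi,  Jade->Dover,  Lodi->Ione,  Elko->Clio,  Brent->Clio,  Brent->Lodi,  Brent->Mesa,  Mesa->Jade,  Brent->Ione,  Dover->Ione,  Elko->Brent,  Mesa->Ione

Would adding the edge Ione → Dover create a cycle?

Yes

Adding Ione→Dover creates a cycle iff Dover can already reach Ione.
Path from Dover: Dover → Ione.
So Dover → … → Ione → Dover is a cycle.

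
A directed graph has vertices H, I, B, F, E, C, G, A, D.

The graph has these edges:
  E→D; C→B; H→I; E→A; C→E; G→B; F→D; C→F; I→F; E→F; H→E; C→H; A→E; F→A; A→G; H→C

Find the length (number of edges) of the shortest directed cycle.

For each vertex v, BFS finds the shortest path from v back to v.
The shortest such closed walk is C → H → C, length 2.

2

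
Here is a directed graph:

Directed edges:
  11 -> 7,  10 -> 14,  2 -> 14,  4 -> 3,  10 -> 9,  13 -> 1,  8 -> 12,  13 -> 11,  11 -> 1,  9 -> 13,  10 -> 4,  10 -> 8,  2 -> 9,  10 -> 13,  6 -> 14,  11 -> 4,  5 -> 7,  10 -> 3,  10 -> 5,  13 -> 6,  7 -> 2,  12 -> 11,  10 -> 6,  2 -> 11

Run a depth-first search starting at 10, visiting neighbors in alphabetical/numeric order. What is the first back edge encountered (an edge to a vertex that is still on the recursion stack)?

DFS from 10 (visiting neighbors in alphabetical/numeric order); mark gray on enter, black on exit:
10 gray
  3 gray
  3 black
  4 gray
    4→3: 3 black — skip
  4 black
  5 gray
    7 gray
      2 gray
        9 gray
          13 gray
            1 gray
            1 black
            6 gray
              14 gray
              14 black
            6 black
            11 gray
              11→1: 1 black — skip
              11→4: 4 black — skip
              11→7: 7 is gray → back edge
First back edge: 11 → 7.

11->7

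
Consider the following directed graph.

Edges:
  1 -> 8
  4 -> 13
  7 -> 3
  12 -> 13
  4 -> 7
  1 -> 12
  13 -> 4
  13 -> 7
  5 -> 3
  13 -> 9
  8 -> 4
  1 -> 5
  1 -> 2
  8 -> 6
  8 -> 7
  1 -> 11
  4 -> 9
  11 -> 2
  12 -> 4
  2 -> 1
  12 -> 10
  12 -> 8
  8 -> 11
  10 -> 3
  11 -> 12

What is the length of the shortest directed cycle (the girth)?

For each vertex v, BFS finds the shortest path from v back to v.
The shortest such closed walk is 1 → 2 → 1, length 2.

2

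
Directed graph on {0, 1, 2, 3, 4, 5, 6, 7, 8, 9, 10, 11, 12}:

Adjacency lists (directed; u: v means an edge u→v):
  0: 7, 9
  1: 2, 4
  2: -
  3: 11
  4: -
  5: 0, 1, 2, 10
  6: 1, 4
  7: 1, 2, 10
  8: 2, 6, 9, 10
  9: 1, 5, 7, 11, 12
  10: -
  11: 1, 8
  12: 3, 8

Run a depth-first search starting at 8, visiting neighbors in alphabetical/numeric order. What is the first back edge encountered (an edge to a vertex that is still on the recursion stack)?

0->9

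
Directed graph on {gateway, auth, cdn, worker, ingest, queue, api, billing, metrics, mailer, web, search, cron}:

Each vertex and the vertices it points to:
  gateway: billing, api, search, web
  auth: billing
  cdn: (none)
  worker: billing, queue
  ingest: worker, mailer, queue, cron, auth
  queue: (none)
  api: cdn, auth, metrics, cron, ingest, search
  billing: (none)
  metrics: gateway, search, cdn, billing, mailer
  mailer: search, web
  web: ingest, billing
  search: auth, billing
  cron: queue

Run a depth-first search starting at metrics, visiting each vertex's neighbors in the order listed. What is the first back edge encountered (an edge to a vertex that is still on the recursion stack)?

DFS from metrics (visiting each vertex's neighbors in the order listed); mark gray on enter, black on exit:
metrics gray
  gateway gray
    billing gray
    billing black
    api gray
      cdn gray
      cdn black
      auth gray
        auth→billing: billing black — skip
      auth black
      api→metrics: metrics is gray → back edge
First back edge: api → metrics.

api->metrics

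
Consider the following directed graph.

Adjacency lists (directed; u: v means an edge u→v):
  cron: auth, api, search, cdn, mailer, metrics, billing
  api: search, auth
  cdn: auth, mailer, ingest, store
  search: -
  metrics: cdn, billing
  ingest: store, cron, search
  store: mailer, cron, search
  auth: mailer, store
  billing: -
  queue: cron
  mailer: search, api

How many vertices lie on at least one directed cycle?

A vertex is on a directed cycle iff it belongs to a strongly connected component of size ≥ 2 (or has a self-loop).
The vertices on cycles are {api, cdn, auth, cron, store, ingest, mailer, metrics} — 8 in total.

8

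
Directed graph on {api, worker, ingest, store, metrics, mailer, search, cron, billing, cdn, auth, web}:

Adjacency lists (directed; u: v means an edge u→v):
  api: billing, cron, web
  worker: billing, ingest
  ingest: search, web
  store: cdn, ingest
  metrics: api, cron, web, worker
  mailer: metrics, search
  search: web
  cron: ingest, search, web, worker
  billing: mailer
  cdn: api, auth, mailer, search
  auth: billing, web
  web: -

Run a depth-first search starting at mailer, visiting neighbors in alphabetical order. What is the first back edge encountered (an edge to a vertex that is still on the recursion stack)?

billing→mailer

DFS from mailer (visiting neighbors in alphabetical order); mark gray on enter, black on exit:
mailer gray
  metrics gray
    api gray
      billing gray
        billing→mailer: mailer is gray → back edge
First back edge: billing → mailer.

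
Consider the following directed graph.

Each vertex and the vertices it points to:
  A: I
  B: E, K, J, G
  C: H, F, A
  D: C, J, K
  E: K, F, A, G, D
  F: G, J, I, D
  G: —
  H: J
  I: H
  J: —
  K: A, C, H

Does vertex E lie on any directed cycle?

No

E lies on a cycle iff there is a path from E back to itself.
Exploring from E, it never reaches itself; equivalently, its strongly connected component is a singleton.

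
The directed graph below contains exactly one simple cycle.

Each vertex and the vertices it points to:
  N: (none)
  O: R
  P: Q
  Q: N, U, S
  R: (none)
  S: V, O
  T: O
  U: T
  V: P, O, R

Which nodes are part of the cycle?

DFS with gray/black marking from Q:
Q gray
  N gray
  N black
  U gray
    T gray
      O gray
        R gray
        R black
      O black
    T black
  U black
  S gray
    V gray
      P gray
        P→Q: Q is gray → back edge
Back edge closes the cycle Q → S → V → P → Q; its vertices are {P, Q, S, V}.

P, Q, S, V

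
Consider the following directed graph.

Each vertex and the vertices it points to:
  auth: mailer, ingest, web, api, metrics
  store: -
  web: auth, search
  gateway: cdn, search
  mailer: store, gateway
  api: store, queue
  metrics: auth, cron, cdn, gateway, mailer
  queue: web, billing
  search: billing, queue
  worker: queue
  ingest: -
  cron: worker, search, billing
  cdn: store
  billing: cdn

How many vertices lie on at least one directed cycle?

10

A vertex is on a directed cycle iff it belongs to a strongly connected component of size ≥ 2 (or has a self-loop).
The vertices on cycles are {api, web, auth, cron, queue, mailer, search, worker, gateway, metrics} — 10 in total.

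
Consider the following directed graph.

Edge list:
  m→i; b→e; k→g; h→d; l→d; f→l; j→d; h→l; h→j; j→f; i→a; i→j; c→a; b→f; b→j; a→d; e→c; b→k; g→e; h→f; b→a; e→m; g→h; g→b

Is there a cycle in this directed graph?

DFS with white/gray/black marking, starting from g:
g gray
  h gray
    f gray
      l gray
        d gray
        d black
      l black
    f black
    j gray
      j→f: f black — skip
      j→d: d black — skip
    j black
    h→d: d black — skip
    h→l: l black — skip
  h black
  b gray
    k gray
      k→g: g is gray → back edge
Back edge found, so a cycle exists: g → b → k → g.

Yes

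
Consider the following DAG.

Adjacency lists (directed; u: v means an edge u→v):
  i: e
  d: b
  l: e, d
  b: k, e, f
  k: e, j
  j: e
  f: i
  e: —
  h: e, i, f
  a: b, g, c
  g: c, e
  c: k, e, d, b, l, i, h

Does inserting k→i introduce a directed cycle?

No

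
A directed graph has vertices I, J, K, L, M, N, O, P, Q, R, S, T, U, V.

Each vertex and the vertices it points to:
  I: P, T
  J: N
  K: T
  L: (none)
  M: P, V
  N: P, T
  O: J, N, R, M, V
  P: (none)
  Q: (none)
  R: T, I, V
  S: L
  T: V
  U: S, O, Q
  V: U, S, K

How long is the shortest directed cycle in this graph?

For each vertex v, BFS finds the shortest path from v back to v.
The shortest such closed walk is V → U → O → V, length 3.

3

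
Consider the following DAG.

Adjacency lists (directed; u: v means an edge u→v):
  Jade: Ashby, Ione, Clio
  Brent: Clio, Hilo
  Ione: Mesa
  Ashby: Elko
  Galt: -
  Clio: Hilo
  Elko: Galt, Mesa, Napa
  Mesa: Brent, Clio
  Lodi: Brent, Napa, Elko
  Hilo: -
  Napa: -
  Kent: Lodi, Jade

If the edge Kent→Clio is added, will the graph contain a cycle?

No

Adding Kent→Clio creates a cycle iff Clio can already reach Kent.
Explore from Clio: no path reaches Kent. The graph stays acyclic.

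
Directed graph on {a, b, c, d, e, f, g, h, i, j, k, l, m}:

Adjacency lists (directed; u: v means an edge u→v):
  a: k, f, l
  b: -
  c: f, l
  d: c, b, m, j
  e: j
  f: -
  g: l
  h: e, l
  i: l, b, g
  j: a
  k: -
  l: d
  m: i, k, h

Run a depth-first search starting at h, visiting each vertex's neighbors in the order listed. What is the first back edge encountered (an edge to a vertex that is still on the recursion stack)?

c->l

DFS from h (visiting each vertex's neighbors in the order listed); mark gray on enter, black on exit:
h gray
  e gray
    j gray
      a gray
        k gray
        k black
        f gray
        f black
        l gray
          d gray
            c gray
              c→f: f black — skip
              c→l: l is gray → back edge
First back edge: c → l.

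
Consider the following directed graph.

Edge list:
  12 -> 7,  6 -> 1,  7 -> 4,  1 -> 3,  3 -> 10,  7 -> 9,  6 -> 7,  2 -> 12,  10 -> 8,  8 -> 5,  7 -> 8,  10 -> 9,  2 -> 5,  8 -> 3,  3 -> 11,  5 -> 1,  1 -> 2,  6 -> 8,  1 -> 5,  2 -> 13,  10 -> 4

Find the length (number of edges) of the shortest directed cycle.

2

For each vertex v, BFS finds the shortest path from v back to v.
The shortest such closed walk is 1 → 5 → 1, length 2.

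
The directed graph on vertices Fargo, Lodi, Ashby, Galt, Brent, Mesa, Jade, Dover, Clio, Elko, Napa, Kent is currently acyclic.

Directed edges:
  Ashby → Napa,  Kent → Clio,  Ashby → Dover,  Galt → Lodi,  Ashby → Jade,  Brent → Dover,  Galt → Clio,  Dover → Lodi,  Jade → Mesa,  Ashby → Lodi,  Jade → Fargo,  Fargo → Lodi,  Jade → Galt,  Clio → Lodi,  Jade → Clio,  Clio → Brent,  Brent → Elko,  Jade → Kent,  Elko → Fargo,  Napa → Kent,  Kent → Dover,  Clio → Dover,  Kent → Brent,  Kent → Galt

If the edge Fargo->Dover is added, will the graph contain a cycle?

Adding Fargo→Dover creates a cycle iff Dover can already reach Fargo.
Explore from Dover: no path reaches Fargo. The graph stays acyclic.

No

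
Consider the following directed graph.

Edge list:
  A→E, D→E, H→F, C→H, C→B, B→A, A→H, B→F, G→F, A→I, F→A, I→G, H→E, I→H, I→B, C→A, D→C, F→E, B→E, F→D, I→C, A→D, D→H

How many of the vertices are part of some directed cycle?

A vertex is on a directed cycle iff it belongs to a strongly connected component of size ≥ 2 (or has a self-loop).
The vertices on cycles are {A, B, C, D, F, G, H, I} — 8 in total.

8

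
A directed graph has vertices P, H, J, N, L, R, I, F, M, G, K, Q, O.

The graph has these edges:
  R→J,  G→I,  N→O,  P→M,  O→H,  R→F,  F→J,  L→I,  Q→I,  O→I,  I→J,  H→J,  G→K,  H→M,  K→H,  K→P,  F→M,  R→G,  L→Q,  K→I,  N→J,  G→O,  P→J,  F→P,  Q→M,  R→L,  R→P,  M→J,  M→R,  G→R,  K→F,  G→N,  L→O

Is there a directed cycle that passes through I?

No

I lies on a cycle iff there is a path from I back to itself.
Exploring from I, it never reaches itself; equivalently, its strongly connected component is a singleton.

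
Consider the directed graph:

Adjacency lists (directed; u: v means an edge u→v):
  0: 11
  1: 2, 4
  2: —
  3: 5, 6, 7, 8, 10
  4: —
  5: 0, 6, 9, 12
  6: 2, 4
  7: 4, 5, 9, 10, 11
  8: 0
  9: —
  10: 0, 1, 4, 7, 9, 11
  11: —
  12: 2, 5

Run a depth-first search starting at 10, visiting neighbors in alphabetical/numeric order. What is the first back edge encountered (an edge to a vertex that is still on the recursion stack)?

12->5

DFS from 10 (visiting neighbors in alphabetical/numeric order); mark gray on enter, black on exit:
10 gray
  0 gray
    11 gray
    11 black
  0 black
  1 gray
    2 gray
    2 black
    4 gray
    4 black
  1 black
  10→4: 4 black — skip
  7 gray
    7→4: 4 black — skip
    5 gray
      5→0: 0 black — skip
      6 gray
        6→2: 2 black — skip
        6→4: 4 black — skip
      6 black
      9 gray
      9 black
      12 gray
        12→2: 2 black — skip
        12→5: 5 is gray → back edge
First back edge: 12 → 5.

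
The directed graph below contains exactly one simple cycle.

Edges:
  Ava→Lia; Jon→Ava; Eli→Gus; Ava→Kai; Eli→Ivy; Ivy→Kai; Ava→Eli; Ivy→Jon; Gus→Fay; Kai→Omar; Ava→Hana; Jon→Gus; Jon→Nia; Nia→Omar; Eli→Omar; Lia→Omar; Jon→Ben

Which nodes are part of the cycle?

Ava, Eli, Ivy, Jon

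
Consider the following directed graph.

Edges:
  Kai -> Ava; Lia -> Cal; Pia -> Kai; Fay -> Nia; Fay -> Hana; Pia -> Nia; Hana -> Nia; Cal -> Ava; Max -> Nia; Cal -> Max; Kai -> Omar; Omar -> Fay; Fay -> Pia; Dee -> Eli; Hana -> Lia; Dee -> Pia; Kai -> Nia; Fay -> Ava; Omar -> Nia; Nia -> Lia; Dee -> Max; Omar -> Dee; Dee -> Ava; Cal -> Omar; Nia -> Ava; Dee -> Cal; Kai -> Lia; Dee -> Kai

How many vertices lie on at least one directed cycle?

10

A vertex is on a directed cycle iff it belongs to a strongly connected component of size ≥ 2 (or has a self-loop).
The vertices on cycles are {Cal, Dee, Fay, Kai, Lia, Max, Nia, Pia, Hana, Omar} — 10 in total.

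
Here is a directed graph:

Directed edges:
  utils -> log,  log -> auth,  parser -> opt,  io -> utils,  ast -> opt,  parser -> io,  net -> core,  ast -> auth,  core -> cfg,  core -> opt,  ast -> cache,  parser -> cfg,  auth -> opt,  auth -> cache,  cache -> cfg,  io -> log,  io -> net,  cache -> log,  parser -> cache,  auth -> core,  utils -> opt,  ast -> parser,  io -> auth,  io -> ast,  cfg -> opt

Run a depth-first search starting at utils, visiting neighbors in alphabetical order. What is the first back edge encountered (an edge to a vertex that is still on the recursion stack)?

DFS from utils (visiting neighbors in alphabetical order); mark gray on enter, black on exit:
utils gray
  log gray
    auth gray
      cache gray
        cfg gray
          opt gray
          opt black
        cfg black
        cache→log: log is gray → back edge
First back edge: cache → log.

cache→log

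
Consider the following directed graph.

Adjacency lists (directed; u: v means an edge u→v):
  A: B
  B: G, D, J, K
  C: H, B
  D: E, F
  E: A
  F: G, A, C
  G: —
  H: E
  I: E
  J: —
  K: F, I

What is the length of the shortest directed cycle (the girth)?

For each vertex v, BFS finds the shortest path from v back to v.
The shortest such closed walk is C → B → D → F → C, length 4.

4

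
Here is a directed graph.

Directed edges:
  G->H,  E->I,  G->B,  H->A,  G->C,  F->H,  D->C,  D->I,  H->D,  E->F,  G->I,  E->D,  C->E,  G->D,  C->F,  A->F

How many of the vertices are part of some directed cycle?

6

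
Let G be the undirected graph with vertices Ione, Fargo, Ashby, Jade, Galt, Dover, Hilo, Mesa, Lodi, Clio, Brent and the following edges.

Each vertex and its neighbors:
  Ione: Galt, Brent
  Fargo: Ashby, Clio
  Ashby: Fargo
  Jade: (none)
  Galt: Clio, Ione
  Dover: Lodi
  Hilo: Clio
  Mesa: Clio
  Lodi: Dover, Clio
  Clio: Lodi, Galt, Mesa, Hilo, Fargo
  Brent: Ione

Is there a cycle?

No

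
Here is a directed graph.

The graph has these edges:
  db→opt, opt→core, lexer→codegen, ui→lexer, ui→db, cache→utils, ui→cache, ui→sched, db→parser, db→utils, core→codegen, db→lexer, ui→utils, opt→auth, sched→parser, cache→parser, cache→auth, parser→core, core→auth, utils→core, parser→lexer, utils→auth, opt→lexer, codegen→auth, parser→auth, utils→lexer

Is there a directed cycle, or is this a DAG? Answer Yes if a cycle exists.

No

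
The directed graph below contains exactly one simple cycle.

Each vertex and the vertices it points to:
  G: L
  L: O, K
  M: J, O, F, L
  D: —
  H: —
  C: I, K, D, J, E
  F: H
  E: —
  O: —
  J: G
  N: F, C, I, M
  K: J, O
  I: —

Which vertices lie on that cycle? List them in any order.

G, J, K, L

DFS with gray/black marking from K:
K gray
  J gray
    G gray
      L gray
        O gray
        O black
        L→K: K is gray → back edge
Back edge closes the cycle K → J → G → L → K; its vertices are {G, J, K, L}.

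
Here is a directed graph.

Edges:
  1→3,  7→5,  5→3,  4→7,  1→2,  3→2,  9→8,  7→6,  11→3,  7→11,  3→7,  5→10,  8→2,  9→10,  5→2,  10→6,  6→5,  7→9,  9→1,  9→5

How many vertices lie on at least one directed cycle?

8

A vertex is on a directed cycle iff it belongs to a strongly connected component of size ≥ 2 (or has a self-loop).
The vertices on cycles are {1, 3, 5, 6, 7, 9, 10, 11} — 8 in total.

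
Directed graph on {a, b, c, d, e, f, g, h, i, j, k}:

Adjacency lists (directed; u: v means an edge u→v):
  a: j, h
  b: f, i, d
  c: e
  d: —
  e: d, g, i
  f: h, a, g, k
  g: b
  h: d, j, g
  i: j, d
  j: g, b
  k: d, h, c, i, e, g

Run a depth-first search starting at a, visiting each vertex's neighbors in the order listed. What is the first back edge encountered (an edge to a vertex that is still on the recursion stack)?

h->j

DFS from a (visiting each vertex's neighbors in the order listed); mark gray on enter, black on exit:
a gray
  j gray
    g gray
      b gray
        f gray
          h gray
            d gray
            d black
            h→j: j is gray → back edge
First back edge: h → j.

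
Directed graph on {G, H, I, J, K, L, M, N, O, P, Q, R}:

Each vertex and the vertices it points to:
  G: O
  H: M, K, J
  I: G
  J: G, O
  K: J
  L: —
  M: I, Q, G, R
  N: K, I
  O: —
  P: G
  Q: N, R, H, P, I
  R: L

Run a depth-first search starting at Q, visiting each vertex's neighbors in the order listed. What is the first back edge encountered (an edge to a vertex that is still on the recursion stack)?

DFS from Q (visiting each vertex's neighbors in the order listed); mark gray on enter, black on exit:
Q gray
  N gray
    K gray
      J gray
        G gray
          O gray
          O black
        G black
        J→O: O black — skip
      J black
    K black
    I gray
      I→G: G black — skip
    I black
  N black
  R gray
    L gray
    L black
  R black
  H gray
    M gray
      M→I: I black — skip
      M→Q: Q is gray → back edge
First back edge: M → Q.

M->Q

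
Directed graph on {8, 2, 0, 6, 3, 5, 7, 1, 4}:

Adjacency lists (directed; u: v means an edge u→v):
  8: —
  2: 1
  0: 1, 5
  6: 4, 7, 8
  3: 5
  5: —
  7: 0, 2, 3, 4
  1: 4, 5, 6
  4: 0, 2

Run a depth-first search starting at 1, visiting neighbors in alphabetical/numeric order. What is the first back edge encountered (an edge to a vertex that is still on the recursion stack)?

0->1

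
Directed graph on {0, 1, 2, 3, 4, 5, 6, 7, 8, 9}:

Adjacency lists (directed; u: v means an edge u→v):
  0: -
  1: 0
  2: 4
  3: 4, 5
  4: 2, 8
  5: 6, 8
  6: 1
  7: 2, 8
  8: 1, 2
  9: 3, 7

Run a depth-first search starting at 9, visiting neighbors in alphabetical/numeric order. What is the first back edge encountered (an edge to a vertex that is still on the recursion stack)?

DFS from 9 (visiting neighbors in alphabetical/numeric order); mark gray on enter, black on exit:
9 gray
  3 gray
    4 gray
      2 gray
        2→4: 4 is gray → back edge
First back edge: 2 → 4.

2→4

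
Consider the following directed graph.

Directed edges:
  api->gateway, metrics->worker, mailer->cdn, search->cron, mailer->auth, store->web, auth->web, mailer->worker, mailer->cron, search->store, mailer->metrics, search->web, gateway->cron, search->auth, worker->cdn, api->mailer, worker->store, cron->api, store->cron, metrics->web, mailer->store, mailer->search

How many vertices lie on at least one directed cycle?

A vertex is on a directed cycle iff it belongs to a strongly connected component of size ≥ 2 (or has a self-loop).
The vertices on cycles are {api, cron, store, mailer, search, worker, gateway, metrics} — 8 in total.

8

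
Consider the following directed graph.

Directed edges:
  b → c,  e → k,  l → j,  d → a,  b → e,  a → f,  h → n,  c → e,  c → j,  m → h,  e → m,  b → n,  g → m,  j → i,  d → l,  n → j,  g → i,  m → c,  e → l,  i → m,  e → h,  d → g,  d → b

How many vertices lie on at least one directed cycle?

8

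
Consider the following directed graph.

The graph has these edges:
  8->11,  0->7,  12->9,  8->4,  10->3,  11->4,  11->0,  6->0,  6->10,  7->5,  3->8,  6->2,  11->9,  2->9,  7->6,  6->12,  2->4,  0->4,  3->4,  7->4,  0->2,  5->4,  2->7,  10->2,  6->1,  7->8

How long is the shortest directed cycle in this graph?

For each vertex v, BFS finds the shortest path from v back to v.
The shortest such closed walk is 7 → 6 → 0 → 7, length 3.

3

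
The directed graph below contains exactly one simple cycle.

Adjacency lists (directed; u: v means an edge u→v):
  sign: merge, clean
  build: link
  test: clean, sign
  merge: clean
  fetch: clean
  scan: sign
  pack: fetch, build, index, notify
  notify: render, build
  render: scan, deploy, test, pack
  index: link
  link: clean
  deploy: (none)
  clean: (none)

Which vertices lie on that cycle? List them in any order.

pack, notify, render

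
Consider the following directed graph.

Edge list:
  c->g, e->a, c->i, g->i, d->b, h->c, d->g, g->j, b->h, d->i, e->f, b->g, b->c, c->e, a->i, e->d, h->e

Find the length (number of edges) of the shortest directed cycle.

For each vertex v, BFS finds the shortest path from v back to v.
The shortest such closed walk is h → e → d → b → h, length 4.

4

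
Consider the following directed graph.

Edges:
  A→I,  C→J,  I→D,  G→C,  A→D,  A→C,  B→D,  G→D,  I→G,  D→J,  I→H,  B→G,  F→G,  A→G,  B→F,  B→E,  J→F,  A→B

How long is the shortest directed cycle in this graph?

4

For each vertex v, BFS finds the shortest path from v back to v.
The shortest such closed walk is C → J → F → G → C, length 4.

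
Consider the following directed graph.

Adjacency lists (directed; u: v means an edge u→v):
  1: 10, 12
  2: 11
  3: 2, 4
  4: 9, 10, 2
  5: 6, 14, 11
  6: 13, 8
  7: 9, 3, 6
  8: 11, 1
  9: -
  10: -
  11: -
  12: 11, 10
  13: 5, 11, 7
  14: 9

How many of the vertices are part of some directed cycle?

A vertex is on a directed cycle iff it belongs to a strongly connected component of size ≥ 2 (or has a self-loop).
The vertices on cycles are {5, 6, 7, 13} — 4 in total.

4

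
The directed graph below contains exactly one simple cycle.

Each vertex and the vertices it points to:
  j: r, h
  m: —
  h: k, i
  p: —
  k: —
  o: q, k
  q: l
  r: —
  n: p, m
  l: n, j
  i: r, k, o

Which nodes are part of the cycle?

h, i, j, l, o, q

DFS with gray/black marking from l:
l gray
  n gray
    p gray
    p black
    m gray
    m black
  n black
  j gray
    r gray
    r black
    h gray
      k gray
      k black
      i gray
        i→r: r black — skip
        i→k: k black — skip
        o gray
          q gray
            q→l: l is gray → back edge
Back edge closes the cycle l → j → h → i → o → q → l; its vertices are {h, i, j, l, o, q}.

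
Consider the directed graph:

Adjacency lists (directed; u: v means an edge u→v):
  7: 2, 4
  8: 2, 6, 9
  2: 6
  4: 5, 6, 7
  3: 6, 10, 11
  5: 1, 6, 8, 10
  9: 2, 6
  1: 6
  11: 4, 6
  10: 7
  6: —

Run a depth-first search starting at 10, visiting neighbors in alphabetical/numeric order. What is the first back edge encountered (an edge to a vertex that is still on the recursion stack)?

5->10

DFS from 10 (visiting neighbors in alphabetical/numeric order); mark gray on enter, black on exit:
10 gray
  7 gray
    2 gray
      6 gray
      6 black
    2 black
    4 gray
      5 gray
        1 gray
          1→6: 6 black — skip
        1 black
        5→6: 6 black — skip
        8 gray
          8→2: 2 black — skip
          8→6: 6 black — skip
          9 gray
            9→2: 2 black — skip
            9→6: 6 black — skip
          9 black
        8 black
        5→10: 10 is gray → back edge
First back edge: 5 → 10.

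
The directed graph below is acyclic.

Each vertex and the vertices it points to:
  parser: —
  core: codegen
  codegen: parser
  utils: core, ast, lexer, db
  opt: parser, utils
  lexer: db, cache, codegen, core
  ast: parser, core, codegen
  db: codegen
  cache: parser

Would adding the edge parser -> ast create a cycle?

Yes

Adding parser→ast creates a cycle iff ast can already reach parser.
Path from ast: ast → parser.
So ast → … → parser → ast is a cycle.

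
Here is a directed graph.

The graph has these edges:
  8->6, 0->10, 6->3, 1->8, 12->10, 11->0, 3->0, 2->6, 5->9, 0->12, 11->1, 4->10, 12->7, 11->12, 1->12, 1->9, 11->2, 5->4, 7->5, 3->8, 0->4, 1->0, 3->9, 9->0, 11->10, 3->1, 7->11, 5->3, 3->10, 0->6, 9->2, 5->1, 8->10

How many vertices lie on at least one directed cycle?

11

A vertex is on a directed cycle iff it belongs to a strongly connected component of size ≥ 2 (or has a self-loop).
The vertices on cycles are {0, 1, 2, 3, 5, 6, 7, 8, 9, 11, 12} — 11 in total.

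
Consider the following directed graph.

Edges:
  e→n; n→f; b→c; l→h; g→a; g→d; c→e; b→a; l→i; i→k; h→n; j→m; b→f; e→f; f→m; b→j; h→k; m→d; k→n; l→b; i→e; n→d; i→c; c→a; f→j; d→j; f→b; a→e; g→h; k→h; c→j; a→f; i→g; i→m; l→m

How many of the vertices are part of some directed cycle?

A vertex is on a directed cycle iff it belongs to a strongly connected component of size ≥ 2 (or has a self-loop).
The vertices on cycles are {a, b, c, d, e, f, h, j, k, m, n} — 11 in total.

11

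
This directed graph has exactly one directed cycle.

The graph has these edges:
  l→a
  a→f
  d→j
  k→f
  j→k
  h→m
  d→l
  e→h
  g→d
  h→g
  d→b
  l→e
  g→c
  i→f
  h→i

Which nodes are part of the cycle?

DFS with gray/black marking from h:
h gray
  m gray
  m black
  i gray
    f gray
    f black
  i black
  g gray
    c gray
    c black
    d gray
      j gray
        k gray
          k→f: f black — skip
        k black
      j black
      b gray
      b black
      l gray
        a gray
          a→f: f black — skip
        a black
        e gray
          e→h: h is gray → back edge
Back edge closes the cycle h → g → d → l → e → h; its vertices are {d, e, g, h, l}.

d, e, g, h, l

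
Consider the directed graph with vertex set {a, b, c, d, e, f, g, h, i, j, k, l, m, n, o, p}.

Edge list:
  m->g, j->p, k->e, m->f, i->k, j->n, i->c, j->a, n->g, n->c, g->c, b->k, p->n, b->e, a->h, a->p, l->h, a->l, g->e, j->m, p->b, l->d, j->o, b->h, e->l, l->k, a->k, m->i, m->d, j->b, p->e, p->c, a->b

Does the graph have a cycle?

Yes

DFS with white/gray/black marking, starting from a:
a gray
  b gray
    h gray
    h black
    e gray
      l gray
        l→h: h black — skip
        d gray
        d black
        k gray
          k→e: e is gray → back edge
Back edge found, so a cycle exists: e → l → k → e.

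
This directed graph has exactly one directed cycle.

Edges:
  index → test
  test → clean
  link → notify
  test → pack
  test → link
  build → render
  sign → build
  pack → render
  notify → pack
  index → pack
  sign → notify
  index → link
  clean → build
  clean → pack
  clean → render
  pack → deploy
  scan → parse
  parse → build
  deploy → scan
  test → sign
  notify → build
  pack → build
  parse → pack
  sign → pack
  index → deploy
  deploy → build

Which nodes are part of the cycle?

DFS with gray/black marking from deploy:
deploy gray
  build gray
    render gray
    render black
  build black
  scan gray
    parse gray
      pack gray
        pack→deploy: deploy is gray → back edge
Back edge closes the cycle deploy → scan → parse → pack → deploy; its vertices are {pack, scan, parse, deploy}.

pack, scan, parse, deploy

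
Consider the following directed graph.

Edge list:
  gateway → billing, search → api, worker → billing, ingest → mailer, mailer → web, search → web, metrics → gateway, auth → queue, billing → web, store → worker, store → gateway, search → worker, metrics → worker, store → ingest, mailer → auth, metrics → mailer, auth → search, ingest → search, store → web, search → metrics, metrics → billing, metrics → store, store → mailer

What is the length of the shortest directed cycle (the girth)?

4

For each vertex v, BFS finds the shortest path from v back to v.
The shortest such closed walk is auth → search → metrics → mailer → auth, length 4.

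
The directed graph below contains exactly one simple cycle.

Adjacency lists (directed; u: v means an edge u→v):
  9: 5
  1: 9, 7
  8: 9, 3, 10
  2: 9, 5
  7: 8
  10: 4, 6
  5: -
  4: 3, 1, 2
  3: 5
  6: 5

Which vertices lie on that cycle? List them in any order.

DFS with gray/black marking from 10:
10 gray
  4 gray
    3 gray
      5 gray
      5 black
    3 black
    1 gray
      9 gray
        9→5: 5 black — skip
      9 black
      7 gray
        8 gray
          8→9: 9 black — skip
          8→3: 3 black — skip
          8→10: 10 is gray → back edge
Back edge closes the cycle 10 → 4 → 1 → 7 → 8 → 10; its vertices are {1, 4, 7, 8, 10}.

1, 4, 7, 8, 10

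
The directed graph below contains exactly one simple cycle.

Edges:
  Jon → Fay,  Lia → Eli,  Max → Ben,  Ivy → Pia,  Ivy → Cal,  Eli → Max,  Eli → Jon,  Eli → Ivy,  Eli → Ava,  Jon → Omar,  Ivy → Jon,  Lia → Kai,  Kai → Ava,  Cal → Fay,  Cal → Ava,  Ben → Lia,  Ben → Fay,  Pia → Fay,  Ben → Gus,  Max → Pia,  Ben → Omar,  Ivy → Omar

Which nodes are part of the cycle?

Ben, Eli, Lia, Max

DFS with gray/black marking from Lia:
Lia gray
  Kai gray
    Ava gray
    Ava black
  Kai black
  Eli gray
    Ivy gray
      Omar gray
      Omar black
      Jon gray
        Fay gray
        Fay black
        Jon→Omar: Omar black — skip
      Jon black
      Pia gray
        Pia→Fay: Fay black — skip
      Pia black
      Cal gray
        Cal→Fay: Fay black — skip
        Cal→Ava: Ava black — skip
      Cal black
    Ivy black
    Eli→Ava: Ava black — skip
    Eli→Jon: Jon black — skip
    Max gray
      Ben gray
        Ben→Omar: Omar black — skip
        Ben→Lia: Lia is gray → back edge
Back edge closes the cycle Lia → Eli → Max → Ben → Lia; its vertices are {Ben, Eli, Lia, Max}.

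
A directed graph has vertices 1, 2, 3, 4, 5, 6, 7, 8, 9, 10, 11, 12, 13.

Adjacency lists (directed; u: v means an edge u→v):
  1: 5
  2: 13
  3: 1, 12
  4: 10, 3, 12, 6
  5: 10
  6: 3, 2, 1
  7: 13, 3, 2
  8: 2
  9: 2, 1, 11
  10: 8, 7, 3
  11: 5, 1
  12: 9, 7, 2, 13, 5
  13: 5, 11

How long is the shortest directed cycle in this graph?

For each vertex v, BFS finds the shortest path from v back to v.
The shortest such closed walk is 12 → 7 → 3 → 12, length 3.

3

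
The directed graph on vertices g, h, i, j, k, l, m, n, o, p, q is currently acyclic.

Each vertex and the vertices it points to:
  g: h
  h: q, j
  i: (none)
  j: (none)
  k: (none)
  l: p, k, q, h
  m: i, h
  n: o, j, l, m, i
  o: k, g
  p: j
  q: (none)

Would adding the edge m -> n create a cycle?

Adding m→n creates a cycle iff n can already reach m.
Path from n: n → m.
So n → … → m → n is a cycle.

Yes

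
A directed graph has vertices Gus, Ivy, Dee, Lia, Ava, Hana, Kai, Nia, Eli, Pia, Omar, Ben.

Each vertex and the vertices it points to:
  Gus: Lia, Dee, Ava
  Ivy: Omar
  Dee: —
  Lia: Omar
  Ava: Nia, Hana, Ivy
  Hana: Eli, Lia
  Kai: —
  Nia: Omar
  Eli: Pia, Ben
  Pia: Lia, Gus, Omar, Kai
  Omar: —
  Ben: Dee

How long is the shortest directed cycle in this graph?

5

For each vertex v, BFS finds the shortest path from v back to v.
The shortest such closed walk is Eli → Pia → Gus → Ava → Hana → Eli, length 5.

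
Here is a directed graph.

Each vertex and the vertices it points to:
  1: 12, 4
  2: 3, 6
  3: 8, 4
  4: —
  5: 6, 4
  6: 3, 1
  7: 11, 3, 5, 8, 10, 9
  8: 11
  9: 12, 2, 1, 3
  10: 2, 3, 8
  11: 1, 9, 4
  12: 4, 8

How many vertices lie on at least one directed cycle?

8

A vertex is on a directed cycle iff it belongs to a strongly connected component of size ≥ 2 (or has a self-loop).
The vertices on cycles are {1, 2, 3, 6, 8, 9, 11, 12} — 8 in total.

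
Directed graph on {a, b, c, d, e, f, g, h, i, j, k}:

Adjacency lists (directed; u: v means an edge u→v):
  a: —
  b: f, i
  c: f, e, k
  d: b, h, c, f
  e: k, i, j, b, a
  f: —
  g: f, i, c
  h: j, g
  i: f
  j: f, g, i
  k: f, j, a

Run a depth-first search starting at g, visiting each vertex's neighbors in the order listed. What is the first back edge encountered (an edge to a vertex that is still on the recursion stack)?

DFS from g (visiting each vertex's neighbors in the order listed); mark gray on enter, black on exit:
g gray
  f gray
  f black
  i gray
    i→f: f black — skip
  i black
  c gray
    c→f: f black — skip
    e gray
      k gray
        k→f: f black — skip
        j gray
          j→f: f black — skip
          j→g: g is gray → back edge
First back edge: j → g.

j→g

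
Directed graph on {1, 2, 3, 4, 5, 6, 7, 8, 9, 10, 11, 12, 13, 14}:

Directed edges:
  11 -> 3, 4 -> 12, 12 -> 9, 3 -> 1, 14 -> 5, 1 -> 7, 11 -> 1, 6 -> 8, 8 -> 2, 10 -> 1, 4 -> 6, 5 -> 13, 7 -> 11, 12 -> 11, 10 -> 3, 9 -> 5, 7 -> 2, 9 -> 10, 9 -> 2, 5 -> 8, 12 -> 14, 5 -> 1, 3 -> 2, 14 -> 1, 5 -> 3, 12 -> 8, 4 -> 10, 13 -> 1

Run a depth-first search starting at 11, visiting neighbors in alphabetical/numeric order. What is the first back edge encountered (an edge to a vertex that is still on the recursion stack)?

DFS from 11 (visiting neighbors in alphabetical/numeric order); mark gray on enter, black on exit:
11 gray
  1 gray
    7 gray
      2 gray
      2 black
      7→11: 11 is gray → back edge
First back edge: 7 → 11.

7->11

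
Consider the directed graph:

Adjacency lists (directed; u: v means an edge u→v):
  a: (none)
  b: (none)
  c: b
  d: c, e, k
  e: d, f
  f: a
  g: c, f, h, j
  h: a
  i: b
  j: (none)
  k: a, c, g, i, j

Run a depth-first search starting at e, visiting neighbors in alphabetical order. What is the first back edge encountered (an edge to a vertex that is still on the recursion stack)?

DFS from e (visiting neighbors in alphabetical order); mark gray on enter, black on exit:
e gray
  d gray
    c gray
      b gray
      b black
    c black
    d→e: e is gray → back edge
First back edge: d → e.

d→e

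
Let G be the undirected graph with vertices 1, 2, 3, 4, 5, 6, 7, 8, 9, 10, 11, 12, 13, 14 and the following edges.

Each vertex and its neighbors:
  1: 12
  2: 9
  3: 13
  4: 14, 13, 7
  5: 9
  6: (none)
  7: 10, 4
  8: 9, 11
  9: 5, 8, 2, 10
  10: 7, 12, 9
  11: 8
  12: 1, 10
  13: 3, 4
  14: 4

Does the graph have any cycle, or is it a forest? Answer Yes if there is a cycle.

No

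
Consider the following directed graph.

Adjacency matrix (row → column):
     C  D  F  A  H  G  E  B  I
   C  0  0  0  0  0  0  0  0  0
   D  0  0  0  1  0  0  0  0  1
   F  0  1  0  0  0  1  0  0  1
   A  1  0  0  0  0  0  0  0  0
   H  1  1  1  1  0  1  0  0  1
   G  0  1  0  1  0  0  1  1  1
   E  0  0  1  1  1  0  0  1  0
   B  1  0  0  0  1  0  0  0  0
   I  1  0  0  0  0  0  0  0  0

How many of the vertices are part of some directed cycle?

A vertex is on a directed cycle iff it belongs to a strongly connected component of size ≥ 2 (or has a self-loop).
The vertices on cycles are {B, E, F, G, H} — 5 in total.

5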